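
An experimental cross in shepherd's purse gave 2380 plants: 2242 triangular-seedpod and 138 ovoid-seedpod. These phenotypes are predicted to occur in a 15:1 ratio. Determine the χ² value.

0.829

Under the 15:1 hypothesis (Σ ratio = 16, N = 2380):
  triangular-seedpod: 2380 × 15/16 = 2231.25
  ovoid-seedpod: 2380 × 1/16 = 148.75
χ² = Σ (O − E)² / E
  triangular-seedpod: (2242 − 2231.25)² / 2231.25 = 0.0518
  ovoid-seedpod: (138 − 148.75)² / 148.75 = 0.7769
χ² = 0.0518 + 0.7769 = 0.8287 ≈ 0.829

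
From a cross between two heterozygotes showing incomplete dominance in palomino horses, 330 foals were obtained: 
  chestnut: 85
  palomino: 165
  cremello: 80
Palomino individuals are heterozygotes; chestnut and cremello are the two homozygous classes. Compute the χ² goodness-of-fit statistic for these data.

With incomplete dominance, a heterozygote × heterozygote cross gives a 1:2:1 phenotypic ratio.
Under the 1:2:1 hypothesis (Σ ratio = 4, N = 330):
  chestnut: 330 × 1/4 = 82.5
  palomino: 330 × 2/4 = 165
  cremello: 330 × 1/4 = 82.5
χ² = Σ (O − E)² / E
  chestnut: (85 − 82.5)² / 82.5 = 0.0758
  palomino: (165 − 165)² / 165 = 0.0000
  cremello: (80 − 82.5)² / 82.5 = 0.0758
χ² = 0.0758 + 0.0000 + 0.0758 = 0.1516 ≈ 0.152

0.152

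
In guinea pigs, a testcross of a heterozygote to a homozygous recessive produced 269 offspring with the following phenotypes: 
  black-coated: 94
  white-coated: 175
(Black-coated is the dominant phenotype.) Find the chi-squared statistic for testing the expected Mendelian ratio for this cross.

24.390

A testcross of a heterozygote (Aa × aa) gives a 1:1 phenotypic ratio.
Under the 1:1 hypothesis (Σ ratio = 2, N = 269):
  black-coated: 269 × 1/2 = 134.5
  white-coated: 269 × 1/2 = 134.5
χ² = Σ (O − E)² / E
  black-coated: (94 − 134.5)² / 134.5 = 12.1952
  white-coated: (175 − 134.5)² / 134.5 = 12.1952
χ² = 12.1952 + 12.1952 = 24.3904 ≈ 24.390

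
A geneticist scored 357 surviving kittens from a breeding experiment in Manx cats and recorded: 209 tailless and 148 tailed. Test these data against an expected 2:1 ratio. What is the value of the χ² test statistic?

The 2:1 ratio has 3 parts, so with N = 357 the expected counts are:
  tailless: 357 × 2/3 = 238
  tailed: 357 × 1/3 = 119
χ² = Σ (O − E)² / E
  tailless: (209 − 238)² / 238 = 3.5336
  tailed: (148 − 119)² / 119 = 7.0672
χ² = 3.5336 + 7.0672 = 10.6008 ≈ 10.601

10.601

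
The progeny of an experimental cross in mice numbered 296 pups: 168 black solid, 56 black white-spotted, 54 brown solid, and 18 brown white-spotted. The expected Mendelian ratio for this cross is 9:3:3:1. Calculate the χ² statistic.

0.072

Expected counts for N = 296 under a 9:3:3:1 ratio (total parts = 16):
  black solid: 296 × 9/16 = 166.5
  black white-spotted: 296 × 3/16 = 55.5
  brown solid: 296 × 3/16 = 55.5
  brown white-spotted: 296 × 1/16 = 18.5
χ² = Σ (O − E)² / E
  black solid: (168 − 166.5)² / 166.5 = 0.0135
  black white-spotted: (56 − 55.5)² / 55.5 = 0.0045
  brown solid: (54 − 55.5)² / 55.5 = 0.0405
  brown white-spotted: (18 − 18.5)² / 18.5 = 0.0135
χ² = 0.0135 + 0.0045 + 0.0405 + 0.0135 = 0.072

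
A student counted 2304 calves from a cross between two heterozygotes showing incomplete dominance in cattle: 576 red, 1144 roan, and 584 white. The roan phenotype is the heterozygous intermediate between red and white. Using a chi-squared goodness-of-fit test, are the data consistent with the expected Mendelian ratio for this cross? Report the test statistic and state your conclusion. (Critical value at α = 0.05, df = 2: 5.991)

With incomplete dominance, a heterozygote × heterozygote cross gives a 1:2:1 phenotypic ratio.
The 1:2:1 ratio has 4 parts, so with N = 2304 the expected counts are:
  red: 2304 × 1/4 = 576
  roan: 2304 × 2/4 = 1152
  white: 2304 × 1/4 = 576
χ² = Σ (O − E)² / E
  red: (576 − 576)² / 576 = 0.0000
  roan: (1144 − 1152)² / 1152 = 0.0556
  white: (584 − 576)² / 576 = 0.1111
χ² = 0.0000 + 0.0556 + 0.1111 = 0.1667 ≈ 0.167
Degrees of freedom = 3 − 1 = 2; critical value at α = 0.05 is 5.991.
Since 0.167 < 5.991, we fail to reject the null hypothesis — the data are consistent with the 1:2:1 ratio.

0.167; consistent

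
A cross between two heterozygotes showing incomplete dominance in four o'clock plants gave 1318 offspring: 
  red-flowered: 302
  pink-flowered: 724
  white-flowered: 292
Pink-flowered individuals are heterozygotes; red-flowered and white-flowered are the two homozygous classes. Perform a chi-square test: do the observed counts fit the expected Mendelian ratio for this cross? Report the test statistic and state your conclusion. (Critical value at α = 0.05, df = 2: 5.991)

With incomplete dominance, a heterozygote × heterozygote cross gives a 1:2:1 phenotypic ratio.
Under the 1:2:1 hypothesis (Σ ratio = 4, N = 1318):
  red-flowered: 1318 × 1/4 = 329.5
  pink-flowered: 1318 × 2/4 = 659
  white-flowered: 1318 × 1/4 = 329.5
χ² = Σ (O − E)² / E
  red-flowered: (302 − 329.5)² / 329.5 = 2.2951
  pink-flowered: (724 − 659)² / 659 = 6.4112
  white-flowered: (292 − 329.5)² / 329.5 = 4.2678
χ² = 2.2951 + 6.4112 + 4.2678 = 12.9741 ≈ 12.974
Degrees of freedom = 3 − 1 = 2; critical value at α = 0.05 is 5.991.
Since 12.974 > 5.991, we reject the null hypothesis — the data do not fit the 1:2:1 ratio.

12.974; not consistent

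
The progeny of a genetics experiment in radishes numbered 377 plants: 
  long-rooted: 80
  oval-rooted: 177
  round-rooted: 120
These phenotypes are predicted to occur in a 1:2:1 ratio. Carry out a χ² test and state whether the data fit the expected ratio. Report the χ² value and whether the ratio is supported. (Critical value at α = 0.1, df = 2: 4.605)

Under the 1:2:1 hypothesis (Σ ratio = 4, N = 377):
  long-rooted: 377 × 1/4 = 94.25
  oval-rooted: 377 × 2/4 = 188.5
  round-rooted: 377 × 1/4 = 94.25
χ² = Σ (O − E)² / E
  long-rooted: (80 − 94.25)² / 94.25 = 2.1545
  oval-rooted: (177 − 188.5)² / 188.5 = 0.7016
  round-rooted: (120 − 94.25)² / 94.25 = 7.0351
χ² = 2.1545 + 0.7016 + 7.0351 = 9.8912 ≈ 9.891
Degrees of freedom = 3 − 1 = 2; critical value at α = 0.1 is 4.605.
Since 9.891 > 4.605, we reject the null hypothesis — the data do not fit the 1:2:1 ratio.

9.891; not consistent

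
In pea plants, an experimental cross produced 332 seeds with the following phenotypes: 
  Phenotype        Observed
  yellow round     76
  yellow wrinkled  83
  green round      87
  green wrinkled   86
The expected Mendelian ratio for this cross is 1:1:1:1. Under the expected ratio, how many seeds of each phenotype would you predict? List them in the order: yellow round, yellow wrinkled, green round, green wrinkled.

83, 83, 83, 83

Expected counts for N = 332 under a 1:1:1:1 ratio (total parts = 4):
  yellow round: 332 × 1/4 = 83
  yellow wrinkled: 332 × 1/4 = 83
  green round: 332 × 1/4 = 83
  green wrinkled: 332 × 1/4 = 83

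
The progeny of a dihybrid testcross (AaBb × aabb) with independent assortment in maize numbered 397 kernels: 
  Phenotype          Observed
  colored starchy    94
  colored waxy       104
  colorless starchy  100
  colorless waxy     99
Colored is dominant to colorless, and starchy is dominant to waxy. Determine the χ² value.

A dihybrid testcross with independent assortment gives a 1:1:1:1 ratio.
Under the 1:1:1:1 hypothesis (Σ ratio = 4, N = 397):
  colored starchy: 397 × 1/4 = 99.25
  colored waxy: 397 × 1/4 = 99.25
  colorless starchy: 397 × 1/4 = 99.25
  colorless waxy: 397 × 1/4 = 99.25
χ² = Σ (O − E)² / E
  colored starchy: (94 − 99.25)² / 99.25 = 0.2777
  colored waxy: (104 − 99.25)² / 99.25 = 0.2273
  colorless starchy: (100 − 99.25)² / 99.25 = 0.0057
  colorless waxy: (99 − 99.25)² / 99.25 = 0.0006
χ² = 0.2777 + 0.2273 + 0.0057 + 0.0006 = 0.5113 ≈ 0.511

0.511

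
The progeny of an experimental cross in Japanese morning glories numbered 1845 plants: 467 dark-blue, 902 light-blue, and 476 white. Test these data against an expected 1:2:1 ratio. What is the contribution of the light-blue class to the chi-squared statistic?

0.456

Expected counts for N = 1845 under a 1:2:1 ratio (total parts = 4):
  dark-blue: 1845 × 1/4 = 461.25
  light-blue: 1845 × 2/4 = 922.5
  white: 1845 × 1/4 = 461.25
Contribution of light-blue: (902 − 922.5)² / 922.5 = 0.4556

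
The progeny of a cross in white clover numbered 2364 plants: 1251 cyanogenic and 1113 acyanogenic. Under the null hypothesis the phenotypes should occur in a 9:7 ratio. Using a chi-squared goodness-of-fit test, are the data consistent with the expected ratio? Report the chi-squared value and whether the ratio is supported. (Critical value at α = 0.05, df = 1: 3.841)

10.660; not consistent

Expected counts for N = 2364 under a 9:7 ratio (total parts = 16):
  cyanogenic: 2364 × 9/16 = 1329.75
  acyanogenic: 2364 × 7/16 = 1034.25
χ² = Σ (O − E)² / E
  cyanogenic: (1251 − 1329.75)² / 1329.75 = 4.6637
  acyanogenic: (1113 − 1034.25)² / 1034.25 = 5.9962
χ² = 4.6637 + 5.9962 = 10.6599 ≈ 10.660
Degrees of freedom = 2 − 1 = 1; critical value at α = 0.05 is 3.841.
Since 10.660 > 3.841, we reject the null hypothesis — the data do not fit the 9:7 ratio.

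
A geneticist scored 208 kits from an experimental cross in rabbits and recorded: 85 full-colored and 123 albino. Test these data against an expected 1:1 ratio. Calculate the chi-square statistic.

6.942

Total ratio parts = 2. Expected numbers out of 208:
  full-colored: 208 × 1/2 = 104
  albino: 208 × 1/2 = 104
χ² = Σ (O − E)² / E
  full-colored: (85 − 104)² / 104 = 3.4712
  albino: (123 − 104)² / 104 = 3.4712
χ² = 3.4712 + 3.4712 = 6.9424 ≈ 6.942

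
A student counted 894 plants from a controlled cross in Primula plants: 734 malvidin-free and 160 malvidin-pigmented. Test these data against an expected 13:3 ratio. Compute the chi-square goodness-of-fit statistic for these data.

Under the 13:3 hypothesis (Σ ratio = 16, N = 894):
  malvidin-free: 894 × 13/16 = 726.375
  malvidin-pigmented: 894 × 3/16 = 167.625
χ² = Σ (O − E)² / E
  malvidin-free: (734 − 726.375)² / 726.375 = 0.0800
  malvidin-pigmented: (160 − 167.625)² / 167.625 = 0.3468
χ² = 0.0800 + 0.3468 = 0.4268 ≈ 0.427

0.427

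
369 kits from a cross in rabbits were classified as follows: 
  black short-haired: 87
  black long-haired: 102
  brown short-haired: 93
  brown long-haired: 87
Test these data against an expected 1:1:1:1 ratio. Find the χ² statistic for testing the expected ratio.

1.634

The 1:1:1:1 ratio has 4 parts, so with N = 369 the expected counts are:
  black short-haired: 369 × 1/4 = 92.25
  black long-haired: 369 × 1/4 = 92.25
  brown short-haired: 369 × 1/4 = 92.25
  brown long-haired: 369 × 1/4 = 92.25
χ² = Σ (O − E)² / E
  black short-haired: (87 − 92.25)² / 92.25 = 0.2988
  black long-haired: (102 − 92.25)² / 92.25 = 1.0305
  brown short-haired: (93 − 92.25)² / 92.25 = 0.0061
  brown long-haired: (87 − 92.25)² / 92.25 = 0.2988
χ² = 0.2988 + 1.0305 + 0.0061 + 0.2988 = 1.6342 ≈ 1.634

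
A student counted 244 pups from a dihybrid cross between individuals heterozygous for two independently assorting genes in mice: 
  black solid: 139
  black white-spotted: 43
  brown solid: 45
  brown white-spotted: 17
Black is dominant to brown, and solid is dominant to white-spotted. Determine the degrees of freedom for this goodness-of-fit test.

3

A dihybrid F₂ with independent assortment and complete dominance at both loci gives a 9:3:3:1 phenotypic ratio.
A goodness-of-fit test with 4 phenotype classes has df = 4 − 1 = 3.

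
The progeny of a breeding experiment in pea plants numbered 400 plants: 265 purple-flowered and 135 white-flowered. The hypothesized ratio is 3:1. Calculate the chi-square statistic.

The 3:1 ratio has 4 parts, so with N = 400 the expected counts are:
  purple-flowered: 400 × 3/4 = 300
  white-flowered: 400 × 1/4 = 100
χ² = Σ (O − E)² / E
  purple-flowered: (265 − 300)² / 300 = 4.0833
  white-flowered: (135 − 100)² / 100 = 12.2500
χ² = 4.0833 + 12.2500 = 16.3333 ≈ 16.333

16.333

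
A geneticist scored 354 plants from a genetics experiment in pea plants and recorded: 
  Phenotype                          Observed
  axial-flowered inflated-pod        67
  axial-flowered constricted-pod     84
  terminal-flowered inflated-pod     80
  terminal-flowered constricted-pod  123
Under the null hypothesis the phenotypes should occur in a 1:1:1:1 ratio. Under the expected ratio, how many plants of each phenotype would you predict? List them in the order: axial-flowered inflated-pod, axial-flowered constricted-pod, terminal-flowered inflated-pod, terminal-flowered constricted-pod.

Total ratio parts = 4. Expected numbers out of 354:
  axial-flowered inflated-pod: 354 × 1/4 = 88.5
  axial-flowered constricted-pod: 354 × 1/4 = 88.5
  terminal-flowered inflated-pod: 354 × 1/4 = 88.5
  terminal-flowered constricted-pod: 354 × 1/4 = 88.5

88.5, 88.5, 88.5, 88.5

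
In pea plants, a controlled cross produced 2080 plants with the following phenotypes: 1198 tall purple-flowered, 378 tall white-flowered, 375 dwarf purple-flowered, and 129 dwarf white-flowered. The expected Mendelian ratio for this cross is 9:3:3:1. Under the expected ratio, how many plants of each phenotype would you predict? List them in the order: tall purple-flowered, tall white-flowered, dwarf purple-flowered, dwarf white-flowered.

Expected counts for N = 2080 under a 9:3:3:1 ratio (total parts = 16):
  tall purple-flowered: 2080 × 9/16 = 1170
  tall white-flowered: 2080 × 3/16 = 390
  dwarf purple-flowered: 2080 × 3/16 = 390
  dwarf white-flowered: 2080 × 1/16 = 130

1170, 390, 390, 130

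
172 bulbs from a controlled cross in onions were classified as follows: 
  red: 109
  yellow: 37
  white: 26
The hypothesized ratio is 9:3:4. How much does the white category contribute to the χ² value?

6.721

Total ratio parts = 16. Expected numbers out of 172:
  red: 172 × 9/16 = 96.75
  yellow: 172 × 3/16 = 32.25
  white: 172 × 4/16 = 43
Contribution of white: (26 − 43)² / 43 = 6.7209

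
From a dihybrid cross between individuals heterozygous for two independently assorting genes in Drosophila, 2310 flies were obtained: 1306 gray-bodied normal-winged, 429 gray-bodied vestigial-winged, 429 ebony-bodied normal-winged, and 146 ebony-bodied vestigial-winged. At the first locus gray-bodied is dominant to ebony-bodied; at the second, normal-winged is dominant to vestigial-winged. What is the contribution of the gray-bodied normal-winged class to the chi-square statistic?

0.034

A dihybrid F₂ with independent assortment and complete dominance at both loci gives a 9:3:3:1 phenotypic ratio.
Under the 9:3:3:1 hypothesis (Σ ratio = 16, N = 2310):
  gray-bodied normal-winged: 2310 × 9/16 = 1299.375
  gray-bodied vestigial-winged: 2310 × 3/16 = 433.125
  ebony-bodied normal-winged: 2310 × 3/16 = 433.125
  ebony-bodied vestigial-winged: 2310 × 1/16 = 144.375
Contribution of gray-bodied normal-winged: (1306 − 1299.375)² / 1299.375 = 0.0338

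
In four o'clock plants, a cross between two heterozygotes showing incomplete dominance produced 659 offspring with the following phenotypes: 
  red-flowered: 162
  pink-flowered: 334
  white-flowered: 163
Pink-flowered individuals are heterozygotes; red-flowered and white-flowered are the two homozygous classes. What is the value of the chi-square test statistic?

With incomplete dominance, a heterozygote × heterozygote cross gives a 1:2:1 phenotypic ratio.
The 1:2:1 ratio has 4 parts, so with N = 659 the expected counts are:
  red-flowered: 659 × 1/4 = 164.75
  pink-flowered: 659 × 2/4 = 329.5
  white-flowered: 659 × 1/4 = 164.75
χ² = Σ (O − E)² / E
  red-flowered: (162 − 164.75)² / 164.75 = 0.0459
  pink-flowered: (334 − 329.5)² / 329.5 = 0.0615
  white-flowered: (163 − 164.75)² / 164.75 = 0.0186
χ² = 0.0459 + 0.0615 + 0.0186 = 0.126

0.126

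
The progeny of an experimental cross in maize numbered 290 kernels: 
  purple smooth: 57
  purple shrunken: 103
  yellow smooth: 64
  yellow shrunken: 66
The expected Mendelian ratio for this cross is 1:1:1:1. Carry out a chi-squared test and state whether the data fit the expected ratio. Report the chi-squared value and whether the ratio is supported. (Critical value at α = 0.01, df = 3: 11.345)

17.724; not consistent

Total ratio parts = 4. Expected numbers out of 290:
  purple smooth: 290 × 1/4 = 72.5
  purple shrunken: 290 × 1/4 = 72.5
  yellow smooth: 290 × 1/4 = 72.5
  yellow shrunken: 290 × 1/4 = 72.5
χ² = Σ (O − E)² / E
  purple smooth: (57 − 72.5)² / 72.5 = 3.3138
  purple shrunken: (103 − 72.5)² / 72.5 = 12.8310
  yellow smooth: (64 − 72.5)² / 72.5 = 0.9966
  yellow shrunken: (66 − 72.5)² / 72.5 = 0.5828
χ² = 3.3138 + 12.8310 + 0.9966 + 0.5828 = 17.7242 ≈ 17.724
Degrees of freedom = 4 − 1 = 3; critical value at α = 0.01 is 11.345.
Since 17.724 > 11.345, we reject the null hypothesis — the data do not fit the 1:1:1:1 ratio.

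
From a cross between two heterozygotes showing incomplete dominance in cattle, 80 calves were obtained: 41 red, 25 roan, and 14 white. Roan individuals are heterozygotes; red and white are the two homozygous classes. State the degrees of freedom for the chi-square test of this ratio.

2

With incomplete dominance, a heterozygote × heterozygote cross gives a 1:2:1 phenotypic ratio.
A goodness-of-fit test with 3 phenotype classes has df = 3 − 1 = 2.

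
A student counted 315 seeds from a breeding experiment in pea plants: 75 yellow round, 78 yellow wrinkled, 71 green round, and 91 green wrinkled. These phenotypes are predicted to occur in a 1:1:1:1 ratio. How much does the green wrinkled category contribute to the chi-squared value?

Total ratio parts = 4. Expected numbers out of 315:
  yellow round: 315 × 1/4 = 78.75
  yellow wrinkled: 315 × 1/4 = 78.75
  green round: 315 × 1/4 = 78.75
  green wrinkled: 315 × 1/4 = 78.75
Contribution of green wrinkled: (91 − 78.75)² / 78.75 = 1.9056

1.906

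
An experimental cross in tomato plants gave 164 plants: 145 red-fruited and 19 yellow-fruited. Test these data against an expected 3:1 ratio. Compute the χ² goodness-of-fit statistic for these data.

15.740

Under the 3:1 hypothesis (Σ ratio = 4, N = 164):
  red-fruited: 164 × 3/4 = 123
  yellow-fruited: 164 × 1/4 = 41
χ² = Σ (O − E)² / E
  red-fruited: (145 − 123)² / 123 = 3.9350
  yellow-fruited: (19 − 41)² / 41 = 11.8049
χ² = 3.9350 + 11.8049 = 15.7399 ≈ 15.740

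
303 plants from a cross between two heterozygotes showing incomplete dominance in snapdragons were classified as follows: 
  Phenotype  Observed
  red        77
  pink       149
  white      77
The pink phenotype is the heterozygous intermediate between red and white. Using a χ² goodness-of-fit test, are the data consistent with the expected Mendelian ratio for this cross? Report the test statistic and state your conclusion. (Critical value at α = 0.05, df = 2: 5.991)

With incomplete dominance, a heterozygote × heterozygote cross gives a 1:2:1 phenotypic ratio.
The 1:2:1 ratio has 4 parts, so with N = 303 the expected counts are:
  red: 303 × 1/4 = 75.75
  pink: 303 × 2/4 = 151.5
  white: 303 × 1/4 = 75.75
χ² = Σ (O − E)² / E
  red: (77 − 75.75)² / 75.75 = 0.0206
  pink: (149 − 151.5)² / 151.5 = 0.0413
  white: (77 − 75.75)² / 75.75 = 0.0206
χ² = 0.0206 + 0.0413 + 0.0206 = 0.0825 ≈ 0.083
Degrees of freedom = 3 − 1 = 2; critical value at α = 0.05 is 5.991.
Since 0.083 < 5.991, we fail to reject the null hypothesis — the data are consistent with the 1:2:1 ratio.

0.083; consistent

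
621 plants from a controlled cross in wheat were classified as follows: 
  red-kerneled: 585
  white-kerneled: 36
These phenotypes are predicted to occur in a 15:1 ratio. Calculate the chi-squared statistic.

The 15:1 ratio has 16 parts, so with N = 621 the expected counts are:
  red-kerneled: 621 × 15/16 = 582.1875
  white-kerneled: 621 × 1/16 = 38.8125
χ² = Σ (O − E)² / E
  red-kerneled: (585 − 582.1875)² / 582.1875 = 0.0136
  white-kerneled: (36 − 38.8125)² / 38.8125 = 0.2038
χ² = 0.0136 + 0.2038 = 0.2174 ≈ 0.217

0.217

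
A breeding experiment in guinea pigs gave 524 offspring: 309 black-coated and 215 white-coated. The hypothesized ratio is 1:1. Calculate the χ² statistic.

Total ratio parts = 2. Expected numbers out of 524:
  black-coated: 524 × 1/2 = 262
  white-coated: 524 × 1/2 = 262
χ² = Σ (O − E)² / E
  black-coated: (309 − 262)² / 262 = 8.4313
  white-coated: (215 − 262)² / 262 = 8.4313
χ² = 8.4313 + 8.4313 = 16.8626 ≈ 16.863

16.863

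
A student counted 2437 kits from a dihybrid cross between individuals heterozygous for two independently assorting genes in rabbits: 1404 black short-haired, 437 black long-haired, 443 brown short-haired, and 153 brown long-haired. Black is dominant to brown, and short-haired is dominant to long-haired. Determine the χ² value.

2.102

A dihybrid F₂ with independent assortment and complete dominance at both loci gives a 9:3:3:1 phenotypic ratio.
Under the 9:3:3:1 hypothesis (Σ ratio = 16, N = 2437):
  black short-haired: 2437 × 9/16 = 1370.8125
  black long-haired: 2437 × 3/16 = 456.9375
  brown short-haired: 2437 × 3/16 = 456.9375
  brown long-haired: 2437 × 1/16 = 152.3125
χ² = Σ (O − E)² / E
  black short-haired: (1404 − 1370.8125)² / 1370.8125 = 0.8035
  black long-haired: (437 − 456.9375)² / 456.9375 = 0.8699
  brown short-haired: (443 − 456.9375)² / 456.9375 = 0.4251
  brown long-haired: (153 − 152.3125)² / 152.3125 = 0.0031
χ² = 0.8035 + 0.8699 + 0.4251 + 0.0031 = 2.1016 ≈ 2.102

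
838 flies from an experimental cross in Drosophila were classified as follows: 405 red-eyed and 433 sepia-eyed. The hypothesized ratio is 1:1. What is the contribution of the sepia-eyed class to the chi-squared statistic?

0.468

The 1:1 ratio has 2 parts, so with N = 838 the expected counts are:
  red-eyed: 838 × 1/2 = 419
  sepia-eyed: 838 × 1/2 = 419
Contribution of sepia-eyed: (433 − 419)² / 419 = 0.4678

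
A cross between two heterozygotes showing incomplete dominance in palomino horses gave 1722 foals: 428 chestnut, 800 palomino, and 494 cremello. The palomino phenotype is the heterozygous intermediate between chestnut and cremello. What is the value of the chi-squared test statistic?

13.703

With incomplete dominance, a heterozygote × heterozygote cross gives a 1:2:1 phenotypic ratio.
Total ratio parts = 4. Expected numbers out of 1722:
  chestnut: 1722 × 1/4 = 430.5
  palomino: 1722 × 2/4 = 861
  cremello: 1722 × 1/4 = 430.5
χ² = Σ (O − E)² / E
  chestnut: (428 − 430.5)² / 430.5 = 0.0145
  palomino: (800 − 861)² / 861 = 4.3217
  cremello: (494 − 430.5)² / 430.5 = 9.3664
χ² = 0.0145 + 4.3217 + 9.3664 = 13.7026 ≈ 13.703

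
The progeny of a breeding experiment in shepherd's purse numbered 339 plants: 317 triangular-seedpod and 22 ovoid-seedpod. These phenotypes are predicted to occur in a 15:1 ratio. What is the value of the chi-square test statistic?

Expected counts for N = 339 under a 15:1 ratio (total parts = 16):
  triangular-seedpod: 339 × 15/16 = 317.8125
  ovoid-seedpod: 339 × 1/16 = 21.1875
χ² = Σ (O − E)² / E
  triangular-seedpod: (317 − 317.8125)² / 317.8125 = 0.0021
  ovoid-seedpod: (22 − 21.1875)² / 21.1875 = 0.0312
χ² = 0.0021 + 0.0312 = 0.0333 ≈ 0.033

0.033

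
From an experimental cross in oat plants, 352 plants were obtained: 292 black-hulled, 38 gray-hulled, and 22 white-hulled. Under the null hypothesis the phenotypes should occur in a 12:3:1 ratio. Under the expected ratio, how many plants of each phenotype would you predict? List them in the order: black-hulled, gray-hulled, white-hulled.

264, 66, 22

Total ratio parts = 16. Expected numbers out of 352:
  black-hulled: 352 × 12/16 = 264
  gray-hulled: 352 × 3/16 = 66
  white-hulled: 352 × 1/16 = 22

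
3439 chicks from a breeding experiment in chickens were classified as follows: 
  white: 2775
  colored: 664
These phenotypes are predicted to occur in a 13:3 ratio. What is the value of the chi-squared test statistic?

0.703

Expected counts for N = 3439 under a 13:3 ratio (total parts = 16):
  white: 3439 × 13/16 = 2794.1875
  colored: 3439 × 3/16 = 644.8125
χ² = Σ (O − E)² / E
  white: (2775 − 2794.1875)² / 2794.1875 = 0.1318
  colored: (664 − 644.8125)² / 644.8125 = 0.5710
χ² = 0.1318 + 0.5710 = 0.7028 ≈ 0.703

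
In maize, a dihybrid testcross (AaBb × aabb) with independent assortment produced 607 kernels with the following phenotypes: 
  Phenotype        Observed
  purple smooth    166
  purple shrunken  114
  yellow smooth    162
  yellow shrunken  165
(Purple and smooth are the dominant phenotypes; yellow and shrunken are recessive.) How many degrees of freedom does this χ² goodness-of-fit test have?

A dihybrid testcross with independent assortment gives a 1:1:1:1 ratio.
A goodness-of-fit test with 4 phenotype classes has df = 4 − 1 = 3.

3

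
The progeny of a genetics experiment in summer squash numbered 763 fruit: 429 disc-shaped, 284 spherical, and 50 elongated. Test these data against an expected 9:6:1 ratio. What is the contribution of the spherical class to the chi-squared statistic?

0.016

Under the 9:6:1 hypothesis (Σ ratio = 16, N = 763):
  disc-shaped: 763 × 9/16 = 429.1875
  spherical: 763 × 6/16 = 286.125
  elongated: 763 × 1/16 = 47.6875
Contribution of spherical: (284 − 286.125)² / 286.125 = 0.0158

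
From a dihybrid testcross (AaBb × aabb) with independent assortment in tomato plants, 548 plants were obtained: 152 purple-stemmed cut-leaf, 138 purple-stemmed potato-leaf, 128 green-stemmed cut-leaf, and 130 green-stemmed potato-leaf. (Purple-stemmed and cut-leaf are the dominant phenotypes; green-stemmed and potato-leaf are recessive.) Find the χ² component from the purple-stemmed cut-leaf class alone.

A dihybrid testcross with independent assortment gives a 1:1:1:1 ratio.
Total ratio parts = 4. Expected numbers out of 548:
  purple-stemmed cut-leaf: 548 × 1/4 = 137
  purple-stemmed potato-leaf: 548 × 1/4 = 137
  green-stemmed cut-leaf: 548 × 1/4 = 137
  green-stemmed potato-leaf: 548 × 1/4 = 137
Contribution of purple-stemmed cut-leaf: (152 − 137)² / 137 = 1.6423

1.642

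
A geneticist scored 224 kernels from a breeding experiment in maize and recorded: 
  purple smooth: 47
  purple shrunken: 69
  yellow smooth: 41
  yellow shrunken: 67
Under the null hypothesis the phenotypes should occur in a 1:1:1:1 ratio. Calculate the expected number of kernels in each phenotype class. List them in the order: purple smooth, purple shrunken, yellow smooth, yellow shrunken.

56, 56, 56, 56

The 1:1:1:1 ratio has 4 parts, so with N = 224 the expected counts are:
  purple smooth: 224 × 1/4 = 56
  purple shrunken: 224 × 1/4 = 56
  yellow smooth: 224 × 1/4 = 56
  yellow shrunken: 224 × 1/4 = 56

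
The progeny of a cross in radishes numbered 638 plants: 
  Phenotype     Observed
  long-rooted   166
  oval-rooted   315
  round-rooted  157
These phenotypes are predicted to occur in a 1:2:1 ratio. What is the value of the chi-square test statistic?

Total ratio parts = 4. Expected numbers out of 638:
  long-rooted: 638 × 1/4 = 159.5
  oval-rooted: 638 × 2/4 = 319
  round-rooted: 638 × 1/4 = 159.5
χ² = Σ (O − E)² / E
  long-rooted: (166 − 159.5)² / 159.5 = 0.2649
  oval-rooted: (315 − 319)² / 319 = 0.0502
  round-rooted: (157 − 159.5)² / 159.5 = 0.0392
χ² = 0.2649 + 0.0502 + 0.0392 = 0.3543 ≈ 0.354

0.354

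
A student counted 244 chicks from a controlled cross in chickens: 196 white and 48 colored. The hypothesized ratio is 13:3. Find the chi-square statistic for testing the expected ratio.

0.136

Expected counts for N = 244 under a 13:3 ratio (total parts = 16):
  white: 244 × 13/16 = 198.25
  colored: 244 × 3/16 = 45.75
χ² = Σ (O − E)² / E
  white: (196 − 198.25)² / 198.25 = 0.0255
  colored: (48 − 45.75)² / 45.75 = 0.1107
χ² = 0.0255 + 0.1107 = 0.1362 ≈ 0.136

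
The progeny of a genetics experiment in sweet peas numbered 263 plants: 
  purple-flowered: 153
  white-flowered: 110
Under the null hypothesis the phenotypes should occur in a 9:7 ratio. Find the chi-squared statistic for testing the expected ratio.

0.396

Under the 9:7 hypothesis (Σ ratio = 16, N = 263):
  purple-flowered: 263 × 9/16 = 147.9375
  white-flowered: 263 × 7/16 = 115.0625
χ² = Σ (O − E)² / E
  purple-flowered: (153 − 147.9375)² / 147.9375 = 0.1732
  white-flowered: (110 − 115.0625)² / 115.0625 = 0.2227
χ² = 0.1732 + 0.2227 = 0.3959 ≈ 0.396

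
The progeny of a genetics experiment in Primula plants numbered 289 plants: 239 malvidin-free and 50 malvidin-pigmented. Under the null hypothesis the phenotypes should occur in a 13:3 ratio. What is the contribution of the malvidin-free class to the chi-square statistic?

Expected counts for N = 289 under a 13:3 ratio (total parts = 16):
  malvidin-free: 289 × 13/16 = 234.8125
  malvidin-pigmented: 289 × 3/16 = 54.1875
Contribution of malvidin-free: (239 − 234.8125)² / 234.8125 = 0.0747

0.075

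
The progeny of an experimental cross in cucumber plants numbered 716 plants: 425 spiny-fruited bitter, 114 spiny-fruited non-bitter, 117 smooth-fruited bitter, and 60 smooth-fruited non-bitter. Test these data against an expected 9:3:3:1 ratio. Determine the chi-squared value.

Under the 9:3:3:1 hypothesis (Σ ratio = 16, N = 716):
  spiny-fruited bitter: 716 × 9/16 = 402.75
  spiny-fruited non-bitter: 716 × 3/16 = 134.25
  smooth-fruited bitter: 716 × 3/16 = 134.25
  smooth-fruited non-bitter: 716 × 1/16 = 44.75
χ² = Σ (O − E)² / E
  spiny-fruited bitter: (425 − 402.75)² / 402.75 = 1.2292
  spiny-fruited non-bitter: (114 − 134.25)² / 134.25 = 3.0545
  smooth-fruited bitter: (117 − 134.25)² / 134.25 = 2.2165
  smooth-fruited non-bitter: (60 − 44.75)² / 44.75 = 5.1969
χ² = 1.2292 + 3.0545 + 2.2165 + 5.1969 = 11.6971 ≈ 11.697

11.697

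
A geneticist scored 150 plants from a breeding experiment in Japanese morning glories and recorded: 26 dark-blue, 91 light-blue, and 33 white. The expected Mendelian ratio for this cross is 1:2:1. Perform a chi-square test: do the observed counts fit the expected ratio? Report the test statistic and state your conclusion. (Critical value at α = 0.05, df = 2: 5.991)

7.480; not consistent

Under the 1:2:1 hypothesis (Σ ratio = 4, N = 150):
  dark-blue: 150 × 1/4 = 37.5
  light-blue: 150 × 2/4 = 75
  white: 150 × 1/4 = 37.5
χ² = Σ (O − E)² / E
  dark-blue: (26 − 37.5)² / 37.5 = 3.5267
  light-blue: (91 − 75)² / 75 = 3.4133
  white: (33 − 37.5)² / 37.5 = 0.5400
χ² = 3.5267 + 3.4133 + 0.5400 = 7.480
Degrees of freedom = 3 − 1 = 2; critical value at α = 0.05 is 5.991.
Since 7.480 > 5.991, we reject the null hypothesis — the data do not fit the 1:2:1 ratio.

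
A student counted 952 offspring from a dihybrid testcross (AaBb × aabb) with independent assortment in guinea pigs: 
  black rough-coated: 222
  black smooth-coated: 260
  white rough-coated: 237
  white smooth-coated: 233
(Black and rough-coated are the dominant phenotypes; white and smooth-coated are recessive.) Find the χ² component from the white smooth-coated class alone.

A dihybrid testcross with independent assortment gives a 1:1:1:1 ratio.
Total ratio parts = 4. Expected numbers out of 952:
  black rough-coated: 952 × 1/4 = 238
  black smooth-coated: 952 × 1/4 = 238
  white rough-coated: 952 × 1/4 = 238
  white smooth-coated: 952 × 1/4 = 238
Contribution of white smooth-coated: (233 − 238)² / 238 = 0.1050

0.105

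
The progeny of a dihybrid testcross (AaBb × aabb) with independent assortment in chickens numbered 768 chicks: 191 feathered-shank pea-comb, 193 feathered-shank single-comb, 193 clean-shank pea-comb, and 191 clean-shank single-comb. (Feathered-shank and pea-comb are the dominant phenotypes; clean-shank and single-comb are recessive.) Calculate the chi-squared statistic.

0.021

A dihybrid testcross with independent assortment gives a 1:1:1:1 ratio.
The 1:1:1:1 ratio has 4 parts, so with N = 768 the expected counts are:
  feathered-shank pea-comb: 768 × 1/4 = 192
  feathered-shank single-comb: 768 × 1/4 = 192
  clean-shank pea-comb: 768 × 1/4 = 192
  clean-shank single-comb: 768 × 1/4 = 192
χ² = Σ (O − E)² / E
  feathered-shank pea-comb: (191 − 192)² / 192 = 0.0052
  feathered-shank single-comb: (193 − 192)² / 192 = 0.0052
  clean-shank pea-comb: (193 − 192)² / 192 = 0.0052
  clean-shank single-comb: (191 − 192)² / 192 = 0.0052
χ² = 0.0052 + 0.0052 + 0.0052 + 0.0052 = 0.0208 ≈ 0.021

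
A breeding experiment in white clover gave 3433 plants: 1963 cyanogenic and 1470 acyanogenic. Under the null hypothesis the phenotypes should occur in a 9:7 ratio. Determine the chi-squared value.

The 9:7 ratio has 16 parts, so with N = 3433 the expected counts are:
  cyanogenic: 3433 × 9/16 = 1931.0625
  acyanogenic: 3433 × 7/16 = 1501.9375
χ² = Σ (O − E)² / E
  cyanogenic: (1963 − 1931.0625)² / 1931.0625 = 0.5282
  acyanogenic: (1470 − 1501.9375)² / 1501.9375 = 0.6791
χ² = 0.5282 + 0.6791 = 1.2073 ≈ 1.207

1.207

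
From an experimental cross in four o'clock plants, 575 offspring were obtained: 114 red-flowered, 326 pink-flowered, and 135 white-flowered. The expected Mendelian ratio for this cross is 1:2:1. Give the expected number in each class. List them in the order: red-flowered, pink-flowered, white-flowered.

The 1:2:1 ratio has 4 parts, so with N = 575 the expected counts are:
  red-flowered: 575 × 1/4 = 143.75
  pink-flowered: 575 × 2/4 = 287.5
  white-flowered: 575 × 1/4 = 143.75

143.75, 287.5, 143.75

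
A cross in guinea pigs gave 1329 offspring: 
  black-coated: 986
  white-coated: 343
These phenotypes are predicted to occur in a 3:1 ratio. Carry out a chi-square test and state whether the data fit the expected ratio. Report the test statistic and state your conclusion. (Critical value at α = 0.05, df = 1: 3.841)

0.464; consistent

Total ratio parts = 4. Expected numbers out of 1329:
  black-coated: 1329 × 3/4 = 996.75
  white-coated: 1329 × 1/4 = 332.25
χ² = Σ (O − E)² / E
  black-coated: (986 − 996.75)² / 996.75 = 0.1159
  white-coated: (343 − 332.25)² / 332.25 = 0.3478
χ² = 0.1159 + 0.3478 = 0.4637 ≈ 0.464
Degrees of freedom = 2 − 1 = 1; critical value at α = 0.05 is 3.841.
Since 0.464 < 3.841, we fail to reject the null hypothesis — the data are consistent with the 3:1 ratio.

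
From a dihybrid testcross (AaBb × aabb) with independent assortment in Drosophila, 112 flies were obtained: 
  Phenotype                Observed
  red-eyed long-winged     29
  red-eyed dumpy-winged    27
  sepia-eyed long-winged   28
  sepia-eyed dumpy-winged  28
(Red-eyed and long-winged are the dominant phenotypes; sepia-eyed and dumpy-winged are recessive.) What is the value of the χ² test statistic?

A dihybrid testcross with independent assortment gives a 1:1:1:1 ratio.
Total ratio parts = 4. Expected numbers out of 112:
  red-eyed long-winged: 112 × 1/4 = 28
  red-eyed dumpy-winged: 112 × 1/4 = 28
  sepia-eyed long-winged: 112 × 1/4 = 28
  sepia-eyed dumpy-winged: 112 × 1/4 = 28
χ² = Σ (O − E)² / E
  red-eyed long-winged: (29 − 28)² / 28 = 0.0357
  red-eyed dumpy-winged: (27 − 28)² / 28 = 0.0357
  sepia-eyed long-winged: (28 − 28)² / 28 = 0.0000
  sepia-eyed dumpy-winged: (28 − 28)² / 28 = 0.0000
χ² = 0.0357 + 0.0357 + 0.0000 + 0.0000 = 0.0714 ≈ 0.071

0.071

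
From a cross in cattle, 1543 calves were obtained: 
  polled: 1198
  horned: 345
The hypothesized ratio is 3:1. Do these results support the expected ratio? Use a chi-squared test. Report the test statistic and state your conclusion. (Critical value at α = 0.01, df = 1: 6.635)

Total ratio parts = 4. Expected numbers out of 1543:
  polled: 1543 × 3/4 = 1157.25
  horned: 1543 × 1/4 = 385.75
χ² = Σ (O − E)² / E
  polled: (1198 − 1157.25)² / 1157.25 = 1.4349
  horned: (345 − 385.75)² / 385.75 = 4.3048
χ² = 1.4349 + 4.3048 = 5.7397 ≈ 5.740
Degrees of freedom = 2 − 1 = 1; critical value at α = 0.01 is 6.635.
Since 5.740 < 6.635, we fail to reject the null hypothesis — the data are consistent with the 3:1 ratio.

5.740; consistent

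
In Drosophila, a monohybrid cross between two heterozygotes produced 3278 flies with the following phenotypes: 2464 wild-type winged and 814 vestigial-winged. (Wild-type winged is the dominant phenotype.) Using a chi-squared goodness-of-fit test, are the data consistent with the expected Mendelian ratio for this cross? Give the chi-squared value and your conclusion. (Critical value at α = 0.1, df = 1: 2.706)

0.049; consistent

For a monohybrid cross between heterozygotes with complete dominance, the expected phenotypic ratio is 3:1.
Expected counts for N = 3278 under a 3:1 ratio (total parts = 4):
  wild-type winged: 3278 × 3/4 = 2458.5
  vestigial-winged: 3278 × 1/4 = 819.5
χ² = Σ (O − E)² / E
  wild-type winged: (2464 − 2458.5)² / 2458.5 = 0.0123
  vestigial-winged: (814 − 819.5)² / 819.5 = 0.0369
χ² = 0.0123 + 0.0369 = 0.0492 ≈ 0.049
Degrees of freedom = 2 − 1 = 1; critical value at α = 0.1 is 2.706.
Since 0.049 < 2.706, we fail to reject the null hypothesis — the data are consistent with the 3:1 ratio.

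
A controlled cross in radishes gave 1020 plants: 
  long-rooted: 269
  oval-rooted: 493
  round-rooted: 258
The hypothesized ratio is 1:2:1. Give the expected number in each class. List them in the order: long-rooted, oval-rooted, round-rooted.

255, 510, 255

The 1:2:1 ratio has 4 parts, so with N = 1020 the expected counts are:
  long-rooted: 1020 × 1/4 = 255
  oval-rooted: 1020 × 2/4 = 510
  round-rooted: 1020 × 1/4 = 255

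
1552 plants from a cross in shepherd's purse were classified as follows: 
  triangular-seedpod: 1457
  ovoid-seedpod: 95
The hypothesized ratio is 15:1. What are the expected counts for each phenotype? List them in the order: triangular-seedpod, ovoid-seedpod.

Total ratio parts = 16. Expected numbers out of 1552:
  triangular-seedpod: 1552 × 15/16 = 1455
  ovoid-seedpod: 1552 × 1/16 = 97

1455, 97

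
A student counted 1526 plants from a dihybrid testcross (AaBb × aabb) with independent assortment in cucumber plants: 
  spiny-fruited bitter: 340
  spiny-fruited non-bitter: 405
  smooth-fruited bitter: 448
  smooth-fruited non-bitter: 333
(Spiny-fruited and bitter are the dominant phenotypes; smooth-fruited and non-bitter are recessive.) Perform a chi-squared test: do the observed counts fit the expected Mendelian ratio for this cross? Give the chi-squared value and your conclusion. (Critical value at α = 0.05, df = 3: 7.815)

23.720; not consistent

A dihybrid testcross with independent assortment gives a 1:1:1:1 ratio.
Under the 1:1:1:1 hypothesis (Σ ratio = 4, N = 1526):
  spiny-fruited bitter: 1526 × 1/4 = 381.5
  spiny-fruited non-bitter: 1526 × 1/4 = 381.5
  smooth-fruited bitter: 1526 × 1/4 = 381.5
  smooth-fruited non-bitter: 1526 × 1/4 = 381.5
χ² = Σ (O − E)² / E
  spiny-fruited bitter: (340 − 381.5)² / 381.5 = 4.5144
  spiny-fruited non-bitter: (405 − 381.5)² / 381.5 = 1.4476
  smooth-fruited bitter: (448 − 381.5)² / 381.5 = 11.5917
  smooth-fruited non-bitter: (333 − 381.5)² / 381.5 = 6.1658
χ² = 4.5144 + 1.4476 + 11.5917 + 6.1658 = 23.7195 ≈ 23.720
Degrees of freedom = 4 − 1 = 3; critical value at α = 0.05 is 7.815.
Since 23.720 > 7.815, we reject the null hypothesis — the data do not fit the 1:1:1:1 ratio.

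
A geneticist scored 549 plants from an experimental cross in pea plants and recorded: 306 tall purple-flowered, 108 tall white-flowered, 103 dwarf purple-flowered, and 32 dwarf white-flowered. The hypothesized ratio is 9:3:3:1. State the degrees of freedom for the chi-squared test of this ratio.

A goodness-of-fit test with 4 phenotype classes has df = 4 − 1 = 3.

3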